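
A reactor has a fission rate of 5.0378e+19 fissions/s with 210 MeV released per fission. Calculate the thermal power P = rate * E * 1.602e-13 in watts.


P = fission_rate * E_MeV * 1.602e-13
P = 5.0378e+19 * 210 * 1.602e-13
P = 1.6948e+09 W

1.6948e+09


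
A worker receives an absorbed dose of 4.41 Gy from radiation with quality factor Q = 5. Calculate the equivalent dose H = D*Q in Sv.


H = D * Q
H = 4.41 * 5
H = 22.050 Sv

22.050


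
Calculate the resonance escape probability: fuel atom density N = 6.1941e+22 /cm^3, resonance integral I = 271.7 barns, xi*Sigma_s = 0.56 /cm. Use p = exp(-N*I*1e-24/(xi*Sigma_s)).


p = exp(-N * I * 1e-24 / (xi*Sigma_s))
p = exp(-6.1941e+22 * 271.7 * 1e-24 / 0.56)
p = 8.8795e-14

8.8795e-14


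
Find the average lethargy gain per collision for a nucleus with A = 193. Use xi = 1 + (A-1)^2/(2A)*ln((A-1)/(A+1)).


xi = 1 + (A-1)^2/(2A) * ln((A-1)/(A+1))
xi = 1 + (193-1)^2/(2*193) * ln((193-1)/(193 +1))
xi = 0.010327

0.010327


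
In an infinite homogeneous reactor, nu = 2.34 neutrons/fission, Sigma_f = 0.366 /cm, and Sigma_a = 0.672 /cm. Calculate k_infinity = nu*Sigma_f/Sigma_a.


k_inf = nu * Sigma_f / Sigma_a
k_inf = 2.34 * 0.366 / 0.672
k_inf = 1.2745

1.2745


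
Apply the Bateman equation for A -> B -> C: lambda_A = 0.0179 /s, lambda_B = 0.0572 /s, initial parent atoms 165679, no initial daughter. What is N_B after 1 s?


N_B(t) = lambda_A * N_A0 / (lambda_B - lambda_A) * [exp(-lambda_A*t) - exp(-lambda_B*t)]
exp(-0.0179*1) = 0.9822593; exp(-0.0572*1) = 0.9444052
N_B = 0.0179 * 165679 / (0.0572 - 0.0179) * (0.9822593 - 0.9444052)
N_B = 2856.5

2856.5


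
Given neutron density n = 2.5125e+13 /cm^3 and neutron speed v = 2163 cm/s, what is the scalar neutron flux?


phi = n * v
phi = 2.5125e+13 * 2163
phi = 5.4345e+16 /cm^2/s

5.4345e+16


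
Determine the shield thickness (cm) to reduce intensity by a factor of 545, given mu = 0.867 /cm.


x = ln(factor) / mu
x = ln(545) / 0.867
x = 7.2673 cm

7.2673


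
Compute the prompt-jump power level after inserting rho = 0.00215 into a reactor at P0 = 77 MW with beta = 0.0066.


P1/P0 = beta / (beta - rho)
P1/P0 = 0.0066 / (0.0066 - 0.00215) = 1.483146
P1 = 77 * 1.483146 = 114.20 MW

114.20


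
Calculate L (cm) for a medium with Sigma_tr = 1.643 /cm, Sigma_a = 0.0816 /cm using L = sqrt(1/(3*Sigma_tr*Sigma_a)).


D = 1 / (3 * Sigma_tr) = 1 / (3 * 1.643) = 0.2028809 cm
L = sqrt(D / Sigma_a)
L = sqrt(0.2028809 / 0.0816)
L = 1.5768 cm

1.5768


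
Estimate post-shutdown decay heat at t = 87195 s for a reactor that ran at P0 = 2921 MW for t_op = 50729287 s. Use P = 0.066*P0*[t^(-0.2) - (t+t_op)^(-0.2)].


P/P0 = 0.066 * [t^(-0.2) - (t + t_op)^(-0.2)]
P/P0 = 0.066 * [87195^(-0.2) - (87195 + 50729287)^(-0.2)]
P/P0 = 0.066 * [0.1027784 - 0.02876068] = 0.004885170
P = 2921 * 0.004885170 = 14.270 MW

14.270


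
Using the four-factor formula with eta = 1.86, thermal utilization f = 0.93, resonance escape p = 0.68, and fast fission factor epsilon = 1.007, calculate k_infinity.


k_inf = eta * f * p * epsilon
k_inf = 1.86 * 0.93 * 0.68 * 1.007
k_inf = 1.1845

1.1845


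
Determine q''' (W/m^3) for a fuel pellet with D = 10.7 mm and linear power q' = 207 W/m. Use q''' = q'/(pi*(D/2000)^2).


r = D / 2 / 1000 = 10.7 / 2 / 1000 = 0.00535 m
q''' = q' / (pi * r^2)
q''' = 207 / (pi * 0.00535^2)
q''' = 2.3020e+06 W/m^3

2.3020e+06


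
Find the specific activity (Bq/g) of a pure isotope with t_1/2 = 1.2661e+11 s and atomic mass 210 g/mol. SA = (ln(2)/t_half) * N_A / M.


lambda = ln(2) / t_half = ln(2) / 1.2661e+11 = 5.474664e-12 /s
SA = lambda * N_A / M
SA = 5.474664e-12 * 6.022e23 / 210
SA = 1.5699e+10 Bq/g

1.5699e+10


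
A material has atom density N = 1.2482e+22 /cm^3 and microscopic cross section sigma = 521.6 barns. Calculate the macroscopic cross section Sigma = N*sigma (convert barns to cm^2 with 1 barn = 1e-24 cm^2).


Sigma = N * sigma_barns * 1e-24
Sigma = 1.2482e+22 * 521.6 * 1e-24
Sigma = 6.5106 /cm

6.5106


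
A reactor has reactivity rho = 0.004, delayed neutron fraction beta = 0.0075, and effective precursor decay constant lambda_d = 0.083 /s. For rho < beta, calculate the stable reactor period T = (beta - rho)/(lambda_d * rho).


T = (beta - rho) / (lambda_d * rho)
T = (0.0075 - 0.004) / (0.083 * 0.004)
T = 10.542 s

10.542


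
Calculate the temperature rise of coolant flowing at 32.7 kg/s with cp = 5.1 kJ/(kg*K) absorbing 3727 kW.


dT = Q / (m_dot * cp)
dT = 3727 / (32.7 * 5.1)
dT = 22.348 C

22.348


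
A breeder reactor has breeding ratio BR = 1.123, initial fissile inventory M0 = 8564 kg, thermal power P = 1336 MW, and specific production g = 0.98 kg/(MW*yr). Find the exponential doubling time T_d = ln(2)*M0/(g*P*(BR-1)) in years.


Breeding gain G = BR - 1 = 1.123 - 1 = 0.123
Fissile production rate = g * P * G = 0.98 * 1336 * 0.123 = 161.04144 kg/yr
T_d = ln(2) * M0 / (g * P * G)
T_d = ln(2) * 8564 / 161.04144 = 36.861 yr

36.861


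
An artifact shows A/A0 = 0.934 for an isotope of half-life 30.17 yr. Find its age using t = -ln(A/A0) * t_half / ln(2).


lambda = ln(2) / t_half = ln(2) / 30.17 = 0.02297472 /yr
t = -ln(A/A0) / lambda
t = -ln(0.934) / 0.02297472
t = 2.9719 yr

2.9719


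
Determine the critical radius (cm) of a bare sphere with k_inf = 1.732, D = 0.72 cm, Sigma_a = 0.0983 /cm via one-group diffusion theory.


L^2 = D / Sigma_a = 0.72 / 0.0983 = 7.324517 cm^2
B_m^2 = (k_inf - 1) / L^2 = (1.732 - 1) / 7.324517 = 0.09993833 /cm^2
For a bare sphere: B_g = pi/R, so R_c = pi / sqrt(B_m^2)
R_c = pi / sqrt(0.09993833) = 9.9377 cm

9.9377


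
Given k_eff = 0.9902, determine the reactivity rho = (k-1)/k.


rho = (k_eff - 1) / k_eff
rho = (0.9902 - 1) / 0.9902
rho = -0.0098970

-0.0098970


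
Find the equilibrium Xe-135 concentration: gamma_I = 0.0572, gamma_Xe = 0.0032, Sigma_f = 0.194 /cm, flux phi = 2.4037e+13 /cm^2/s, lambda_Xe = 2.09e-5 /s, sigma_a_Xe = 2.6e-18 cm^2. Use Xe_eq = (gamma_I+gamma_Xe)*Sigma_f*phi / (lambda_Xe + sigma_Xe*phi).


Xe_eq = (gamma_I + gamma_Xe) * Sigma_f * phi / (lambda_Xe + sigma_Xe * phi)
Numerator = (0.0572 + 0.0032) * 0.194 * 2.4037e+13 = 2.816560e+11
Denominator = 2.09e-5 + 2.6e-18 * 2.4037e+13 = 8.339620e-05
Xe_eq = 2.816560e+11 / 8.339620e-05 = 3.3773e+15 /cm^3

3.3773e+15


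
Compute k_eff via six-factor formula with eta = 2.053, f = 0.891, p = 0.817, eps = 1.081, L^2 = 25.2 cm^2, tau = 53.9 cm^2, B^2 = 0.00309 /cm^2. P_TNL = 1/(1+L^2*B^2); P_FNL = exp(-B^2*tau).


k_inf = eta*f*p*eps = 2.053*0.891*0.817*1.081 = 1.615528
P_TNL = 1/(1 + L^2*B^2) = 1/(1 + 25.2*0.00309) = 0.9277574
P_FNL = exp(-B^2*tau) = exp(-0.00309*53.9) = 0.8465796
k_eff = k_inf * P_TNL * P_FNL = 1.615528 * 0.9277574 * 0.8465796
k_eff = 1.2689

1.2689


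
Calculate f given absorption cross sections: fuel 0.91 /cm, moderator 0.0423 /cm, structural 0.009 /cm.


f = Sigma_a_fuel / (Sigma_a_fuel + Sigma_a_mod + Sigma_a_other)
f = 0.91 / (0.91 + 0.0423 + 0.009)
f = 0.94663

0.94663


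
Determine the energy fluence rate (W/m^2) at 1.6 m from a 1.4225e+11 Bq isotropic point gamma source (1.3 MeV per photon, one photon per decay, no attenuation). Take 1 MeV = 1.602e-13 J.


psi = A * E * 1.602e-13 / (4*pi*r^2)
psi = 1.4225e+11 * 1.3 * 1.602e-13 / (4*pi*1.6^2)
psi = 9.2089e-04 W/m^2

9.2089e-04


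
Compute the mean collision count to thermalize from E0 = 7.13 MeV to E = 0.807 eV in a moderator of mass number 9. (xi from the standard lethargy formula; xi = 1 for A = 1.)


xi = 1 + (A-1)^2/(2A)*ln((A-1)/(A+1)) = 0.2066007 (for A = 9)
n = ln(E0/E) / xi
n = ln(7.13e6 / 0.807) / 0.2066007
n = ln(8.835192e+06) / 0.2066007 = 77.416

77.416


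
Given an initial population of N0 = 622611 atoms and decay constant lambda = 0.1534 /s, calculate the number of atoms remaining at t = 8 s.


N = N0 * exp(-lambda * t)
N = 622611 * exp(-0.1534 * 8)
N = 182495

182495


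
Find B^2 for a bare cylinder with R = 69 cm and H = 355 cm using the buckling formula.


B^2 = (2.405/R)^2 + (pi/H)^2
B^2 = (2.405/69)^2 + (pi/355)^2
B^2 = 0.0012932 /cm^2

0.0012932


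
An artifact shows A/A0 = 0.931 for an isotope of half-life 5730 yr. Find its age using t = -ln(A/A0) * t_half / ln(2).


lambda = ln(2) / t_half = ln(2) / 5730 = 1.209681e-04 /yr
t = -ln(A/A0) / lambda
t = -ln(0.931) / 1.209681e-04
t = 591.03 yr

591.03


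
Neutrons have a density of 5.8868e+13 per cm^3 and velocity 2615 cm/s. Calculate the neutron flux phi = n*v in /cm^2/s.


phi = n * v
phi = 5.8868e+13 * 2615
phi = 1.5394e+17 /cm^2/s

1.5394e+17


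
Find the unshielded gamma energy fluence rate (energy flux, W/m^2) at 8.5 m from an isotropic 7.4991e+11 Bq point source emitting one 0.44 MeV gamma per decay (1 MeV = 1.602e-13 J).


psi = A * E * 1.602e-13 / (4*pi*r^2)
psi = 7.4991e+11 * 0.44 * 1.602e-13 / (4*pi*8.5^2)
psi = 5.8221e-05 W/m^2

5.8221e-05


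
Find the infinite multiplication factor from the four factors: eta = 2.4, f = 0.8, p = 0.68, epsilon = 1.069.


k_inf = eta * f * p * epsilon
k_inf = 2.4 * 0.8 * 0.68 * 1.069
k_inf = 1.3957

1.3957


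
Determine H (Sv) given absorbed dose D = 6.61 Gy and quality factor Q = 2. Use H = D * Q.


H = D * Q
H = 6.61 * 2
H = 13.220 Sv

13.220


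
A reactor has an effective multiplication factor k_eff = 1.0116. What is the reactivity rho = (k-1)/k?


rho = (k_eff - 1) / k_eff
rho = (1.0116 - 1) / 1.0116
rho = 0.011467

0.011467


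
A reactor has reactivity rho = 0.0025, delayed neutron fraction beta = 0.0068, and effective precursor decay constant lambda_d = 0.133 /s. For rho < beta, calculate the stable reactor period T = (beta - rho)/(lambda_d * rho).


T = (beta - rho) / (lambda_d * rho)
T = (0.0068 - 0.0025) / (0.133 * 0.0025)
T = 12.932 s

12.932


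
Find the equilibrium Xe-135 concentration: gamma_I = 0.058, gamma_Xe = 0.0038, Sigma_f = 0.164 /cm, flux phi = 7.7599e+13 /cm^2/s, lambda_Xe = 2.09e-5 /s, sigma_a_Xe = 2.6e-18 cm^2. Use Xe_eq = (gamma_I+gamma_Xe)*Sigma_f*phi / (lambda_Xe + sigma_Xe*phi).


Xe_eq = (gamma_I + gamma_Xe) * Sigma_f * phi / (lambda_Xe + sigma_Xe * phi)
Numerator = (0.058 + 0.0038) * 0.164 * 7.7599e+13 = 7.864814e+11
Denominator = 2.09e-5 + 2.6e-18 * 7.7599e+13 = 2.226574e-04
Xe_eq = 7.864814e+11 / 2.226574e-04 = 3.5322e+15 /cm^3

3.5322e+15


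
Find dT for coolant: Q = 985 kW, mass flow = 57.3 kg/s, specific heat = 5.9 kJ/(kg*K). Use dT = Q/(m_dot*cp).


dT = Q / (m_dot * cp)
dT = 985 / (57.3 * 5.9)
dT = 2.9136 C

2.9136


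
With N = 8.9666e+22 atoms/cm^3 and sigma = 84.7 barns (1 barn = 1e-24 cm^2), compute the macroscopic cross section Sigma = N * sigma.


Sigma = N * sigma_barns * 1e-24
Sigma = 8.9666e+22 * 84.7 * 1e-24
Sigma = 7.5947 /cm

7.5947


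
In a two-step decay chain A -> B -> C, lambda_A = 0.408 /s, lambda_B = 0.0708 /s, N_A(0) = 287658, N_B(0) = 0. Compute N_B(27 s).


N_B(t) = lambda_A * N_A0 / (lambda_B - lambda_A) * [exp(-lambda_A*t) - exp(-lambda_B*t)]
exp(-0.408*27) = 1.643660e-05; exp(-0.0708*27) = 0.1478436
N_B = 0.408 * 287658 / (0.0708 - 0.408) * (1.643660e-05 - 0.1478436)
N_B = 51452

51452


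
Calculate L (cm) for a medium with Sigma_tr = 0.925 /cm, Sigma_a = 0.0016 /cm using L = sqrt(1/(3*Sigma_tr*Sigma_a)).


D = 1 / (3 * Sigma_tr) = 1 / (3 * 0.925) = 0.3603604 cm
L = sqrt(D / Sigma_a)
L = sqrt(0.3603604 / 0.0016)
L = 15.008 cm

15.008


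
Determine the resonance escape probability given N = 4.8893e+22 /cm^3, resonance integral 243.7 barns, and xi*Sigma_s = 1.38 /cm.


p = exp(-N * I * 1e-24 / (xi*Sigma_s))
p = exp(-4.8893e+22 * 243.7 * 1e-24 / 1.38)
p = 1.7791e-04

1.7791e-04


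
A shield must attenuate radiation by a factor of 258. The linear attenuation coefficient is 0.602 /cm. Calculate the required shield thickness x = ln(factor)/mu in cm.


x = ln(factor) / mu
x = ln(258) / 0.602
x = 9.2242 cm

9.2242


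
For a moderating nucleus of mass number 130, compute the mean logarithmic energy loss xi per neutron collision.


xi = 1 + (A-1)^2/(2A) * ln((A-1)/(A+1))
xi = 1 + (130-1)^2/(2*130) * ln((130-1)/(130 +1))
xi = 0.015306

0.015306


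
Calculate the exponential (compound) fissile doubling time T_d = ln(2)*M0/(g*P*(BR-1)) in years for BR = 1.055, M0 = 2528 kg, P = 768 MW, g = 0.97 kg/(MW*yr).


Breeding gain G = BR - 1 = 1.055 - 1 = 0.055
Fissile production rate = g * P * G = 0.97 * 768 * 0.055 = 40.9728 kg/yr
T_d = ln(2) * M0 / (g * P * G)
T_d = ln(2) * 2528 / 40.9728 = 42.767 yr

42.767


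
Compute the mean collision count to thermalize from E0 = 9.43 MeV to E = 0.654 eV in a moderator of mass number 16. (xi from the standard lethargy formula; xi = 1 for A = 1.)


xi = 1 + (A-1)^2/(2A)*ln((A-1)/(A+1)) = 0.1199467 (for A = 16)
n = ln(E0/E) / xi
n = ln(9.43e6 / 0.654) / 0.1199467
n = ln(1.441896e+07) / 0.1199467 = 137.43

137.43


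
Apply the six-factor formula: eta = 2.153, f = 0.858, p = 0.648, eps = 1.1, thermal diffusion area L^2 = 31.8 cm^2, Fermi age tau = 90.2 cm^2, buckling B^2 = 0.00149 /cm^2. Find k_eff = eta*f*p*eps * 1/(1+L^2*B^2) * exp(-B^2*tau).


k_inf = eta*f*p*eps = 2.153*0.858*0.648*1.1 = 1.316737
P_TNL = 1/(1 + L^2*B^2) = 1/(1 + 31.8*0.00149) = 0.9547615
P_FNL = exp(-B^2*tau) = exp(-0.00149*90.2) = 0.8742420
k_eff = k_inf * P_TNL * P_FNL = 1.316737 * 0.9547615 * 0.8742420
k_eff = 1.0991

1.0991


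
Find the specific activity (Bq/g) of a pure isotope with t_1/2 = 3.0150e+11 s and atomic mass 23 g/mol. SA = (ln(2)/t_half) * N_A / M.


lambda = ln(2) / t_half = ln(2) / 3.0150e+11 = 2.298996e-12 /s
SA = lambda * N_A / M
SA = 2.298996e-12 * 6.022e23 / 23
SA = 6.0194e+10 Bq/g

6.0194e+10


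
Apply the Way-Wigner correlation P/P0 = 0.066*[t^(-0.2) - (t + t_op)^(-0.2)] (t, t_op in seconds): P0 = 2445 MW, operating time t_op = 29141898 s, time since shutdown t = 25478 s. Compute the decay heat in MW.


P/P0 = 0.066 * [t^(-0.2) - (t + t_op)^(-0.2)]
P/P0 = 0.066 * [25478^(-0.2) - (25478 + 29141898)^(-0.2)]
P/P0 = 0.066 * [0.1314519 - 0.03213812] = 0.006554709
P = 2445 * 0.006554709 = 16.026 MW

16.026


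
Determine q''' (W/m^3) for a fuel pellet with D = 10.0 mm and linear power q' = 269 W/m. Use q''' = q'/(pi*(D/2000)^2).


r = D / 2 / 1000 = 10.0 / 2 / 1000 = 0.005 m
q''' = q' / (pi * r^2)
q''' = 269 / (pi * 0.005^2)
q''' = 3.4250e+06 W/m^3

3.4250e+06


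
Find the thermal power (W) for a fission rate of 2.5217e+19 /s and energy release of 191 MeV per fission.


P = fission_rate * E_MeV * 1.602e-13
P = 2.5217e+19 * 191 * 1.602e-13
P = 7.7159e+08 W

7.7159e+08


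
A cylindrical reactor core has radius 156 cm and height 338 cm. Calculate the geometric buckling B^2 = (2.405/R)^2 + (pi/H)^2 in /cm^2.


B^2 = (2.405/R)^2 + (pi/H)^2
B^2 = (2.405/156)^2 + (pi/338)^2
B^2 = 3.2406e-04 /cm^2

3.2406e-04


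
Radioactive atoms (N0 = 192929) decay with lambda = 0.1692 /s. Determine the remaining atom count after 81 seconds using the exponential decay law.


N = N0 * exp(-lambda * t)
N = 192929 * exp(-0.1692 * 81)
N = 0.21543

0.21543


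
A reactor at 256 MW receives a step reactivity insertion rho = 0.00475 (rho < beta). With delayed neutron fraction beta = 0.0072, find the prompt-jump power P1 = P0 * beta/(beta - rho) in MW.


P1/P0 = beta / (beta - rho)
P1/P0 = 0.0072 / (0.0072 - 0.00475) = 2.938776
P1 = 256 * 2.938776 = 752.33 MW

752.33


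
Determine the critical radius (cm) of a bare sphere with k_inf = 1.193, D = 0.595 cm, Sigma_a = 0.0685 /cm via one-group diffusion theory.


L^2 = D / Sigma_a = 0.595 / 0.0685 = 8.686131 cm^2
B_m^2 = (k_inf - 1) / L^2 = (1.193 - 1) / 8.686131 = 0.02221933 /cm^2
For a bare sphere: B_g = pi/R, so R_c = pi / sqrt(B_m^2)
R_c = pi / sqrt(0.02221933) = 21.076 cm

21.076


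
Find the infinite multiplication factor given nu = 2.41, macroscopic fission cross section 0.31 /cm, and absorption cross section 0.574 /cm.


k_inf = nu * Sigma_f / Sigma_a
k_inf = 2.41 * 0.31 / 0.574
k_inf = 1.3016

1.3016


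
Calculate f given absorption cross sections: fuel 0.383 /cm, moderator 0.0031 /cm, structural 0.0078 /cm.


f = Sigma_a_fuel / (Sigma_a_fuel + Sigma_a_mod + Sigma_a_other)
f = 0.383 / (0.383 + 0.0031 + 0.0078)
f = 0.97233

0.97233


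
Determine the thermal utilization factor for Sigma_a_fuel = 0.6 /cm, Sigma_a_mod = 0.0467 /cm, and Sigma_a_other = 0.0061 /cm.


f = Sigma_a_fuel / (Sigma_a_fuel + Sigma_a_mod + Sigma_a_other)
f = 0.6 / (0.6 + 0.0467 + 0.0061)
f = 0.91912

0.91912


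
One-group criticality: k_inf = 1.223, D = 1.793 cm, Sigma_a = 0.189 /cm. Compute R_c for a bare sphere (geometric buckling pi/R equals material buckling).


L^2 = D / Sigma_a = 1.793 / 0.189 = 9.486772 cm^2
B_m^2 = (k_inf - 1) / L^2 = (1.223 - 1) / 9.486772 = 0.02350642 /cm^2
For a bare sphere: B_g = pi/R, so R_c = pi / sqrt(B_m^2)
R_c = pi / sqrt(0.02350642) = 20.491 cm

20.491


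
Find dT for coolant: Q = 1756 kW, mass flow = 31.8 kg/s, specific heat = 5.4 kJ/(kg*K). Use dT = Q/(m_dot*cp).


dT = Q / (m_dot * cp)
dT = 1756 / (31.8 * 5.4)
dT = 10.226 C

10.226


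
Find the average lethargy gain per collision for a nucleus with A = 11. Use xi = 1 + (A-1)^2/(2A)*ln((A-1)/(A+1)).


xi = 1 + (A-1)^2/(2A) * ln((A-1)/(A+1))
xi = 1 + (11-1)^2/(2*11) * ln((11-1)/(11 +1))
xi = 0.17127

0.17127


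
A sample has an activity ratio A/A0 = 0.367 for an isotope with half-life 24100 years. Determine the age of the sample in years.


lambda = ln(2) / t_half = ln(2) / 24100 = 2.876129e-05 /yr
t = -ln(A/A0) / lambda
t = -ln(0.367) / 2.876129e-05
t = 34852 yr

34852


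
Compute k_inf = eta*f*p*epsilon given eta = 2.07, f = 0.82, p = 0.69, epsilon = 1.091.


k_inf = eta * f * p * epsilon
k_inf = 2.07 * 0.82 * 0.69 * 1.091
k_inf = 1.2778

1.2778


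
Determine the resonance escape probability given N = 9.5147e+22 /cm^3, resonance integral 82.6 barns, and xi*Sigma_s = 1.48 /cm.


p = exp(-N * I * 1e-24 / (xi*Sigma_s))
p = exp(-9.5147e+22 * 82.6 * 1e-24 / 1.48)
p = 0.0049408

0.0049408


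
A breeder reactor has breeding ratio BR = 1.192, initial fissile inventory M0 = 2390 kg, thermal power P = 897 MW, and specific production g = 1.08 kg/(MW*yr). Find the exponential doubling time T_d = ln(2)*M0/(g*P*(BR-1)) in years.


Breeding gain G = BR - 1 = 1.192 - 1 = 0.192
Fissile production rate = g * P * G = 1.08 * 897 * 0.192 = 186.00192 kg/yr
T_d = ln(2) * M0 / (g * P * G)
T_d = ln(2) * 2390 / 186.00192 = 8.9065 yr

8.9065


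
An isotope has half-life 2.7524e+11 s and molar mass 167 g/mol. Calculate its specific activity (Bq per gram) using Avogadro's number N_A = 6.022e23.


lambda = ln(2) / t_half = ln(2) / 2.7524e+11 = 2.518337e-12 /s
SA = lambda * N_A / M
SA = 2.518337e-12 * 6.022e23 / 167
SA = 9.0811e+09 Bq/g

9.0811e+09


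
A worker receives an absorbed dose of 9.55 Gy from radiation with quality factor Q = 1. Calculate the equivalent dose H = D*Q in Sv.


H = D * Q
H = 9.55 * 1
H = 9.5500 Sv

9.5500


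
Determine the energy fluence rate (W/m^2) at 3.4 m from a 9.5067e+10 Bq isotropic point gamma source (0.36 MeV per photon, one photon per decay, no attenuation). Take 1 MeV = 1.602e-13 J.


psi = A * E * 1.602e-13 / (4*pi*r^2)
psi = 9.5067e+10 * 0.36 * 1.602e-13 / (4*pi*3.4^2)
psi = 3.7742e-05 W/m^2

3.7742e-05


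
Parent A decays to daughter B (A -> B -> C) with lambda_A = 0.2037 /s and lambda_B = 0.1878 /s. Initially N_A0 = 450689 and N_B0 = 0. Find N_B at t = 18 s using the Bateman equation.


N_B(t) = lambda_A * N_A0 / (lambda_B - lambda_A) * [exp(-lambda_A*t) - exp(-lambda_B*t)]
exp(-0.2037*18) = 0.02556324; exp(-0.1878*18) = 0.03403384
N_B = 0.2037 * 450689 / (0.1878 - 0.2037) * (0.02556324 - 0.03403384)
N_B = 48909

48909


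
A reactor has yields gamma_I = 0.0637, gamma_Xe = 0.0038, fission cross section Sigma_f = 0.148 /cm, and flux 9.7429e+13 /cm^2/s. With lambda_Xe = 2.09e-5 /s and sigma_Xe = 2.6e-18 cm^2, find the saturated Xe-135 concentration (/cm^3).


Xe_eq = (gamma_I + gamma_Xe) * Sigma_f * phi / (lambda_Xe + sigma_Xe * phi)
Numerator = (0.0637 + 0.0038) * 0.148 * 9.7429e+13 = 9.733157e+11
Denominator = 2.09e-5 + 2.6e-18 * 9.7429e+13 = 2.742154e-04
Xe_eq = 9.733157e+11 / 2.742154e-04 = 3.5495e+15 /cm^3

3.5495e+15


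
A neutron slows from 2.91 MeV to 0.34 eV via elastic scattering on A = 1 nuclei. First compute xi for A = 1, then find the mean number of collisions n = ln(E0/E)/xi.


xi = 1 + (A-1)^2/(2A)*ln((A-1)/(A+1)) = 1 (for A = 1)
n = ln(E0/E) / xi
n = ln(2.91e6 / 0.34) / 1
n = ln(8.558824e+06) / 1 = 15.962

15.962


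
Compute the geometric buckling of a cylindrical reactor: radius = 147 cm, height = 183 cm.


B^2 = (2.405/R)^2 + (pi/H)^2
B^2 = (2.405/147)^2 + (pi/183)^2
B^2 = 5.6238e-04 /cm^2

5.6238e-04


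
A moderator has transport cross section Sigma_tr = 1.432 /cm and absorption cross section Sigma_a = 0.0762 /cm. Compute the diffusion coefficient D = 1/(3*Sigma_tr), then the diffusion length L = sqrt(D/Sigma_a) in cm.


D = 1 / (3 * Sigma_tr) = 1 / (3 * 1.432) = 0.2327747 cm
L = sqrt(D / Sigma_a)
L = sqrt(0.2327747 / 0.0762)
L = 1.7478 cm

1.7478


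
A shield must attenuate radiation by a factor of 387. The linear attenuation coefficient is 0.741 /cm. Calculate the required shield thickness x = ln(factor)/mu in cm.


x = ln(factor) / mu
x = ln(387) / 0.741
x = 8.0411 cm

8.0411


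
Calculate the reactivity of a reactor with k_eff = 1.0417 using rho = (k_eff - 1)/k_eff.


rho = (k_eff - 1) / k_eff
rho = (1.0417 - 1) / 1.0417
rho = 0.040031

0.040031


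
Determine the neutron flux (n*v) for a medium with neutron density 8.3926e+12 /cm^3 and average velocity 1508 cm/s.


phi = n * v
phi = 8.3926e+12 * 1508
phi = 1.2656e+16 /cm^2/s

1.2656e+16


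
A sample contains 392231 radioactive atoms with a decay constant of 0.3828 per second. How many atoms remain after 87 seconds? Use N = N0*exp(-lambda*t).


N = N0 * exp(-lambda * t)
N = 392231 * exp(-0.3828 * 87)
N = 1.3489e-09

1.3489e-09


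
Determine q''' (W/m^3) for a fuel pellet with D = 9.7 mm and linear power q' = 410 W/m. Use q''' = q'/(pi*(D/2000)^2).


r = D / 2 / 1000 = 9.7 / 2 / 1000 = 0.00485 m
q''' = q' / (pi * r^2)
q''' = 410 / (pi * 0.00485^2)
q''' = 5.5482e+06 W/m^3

5.5482e+06


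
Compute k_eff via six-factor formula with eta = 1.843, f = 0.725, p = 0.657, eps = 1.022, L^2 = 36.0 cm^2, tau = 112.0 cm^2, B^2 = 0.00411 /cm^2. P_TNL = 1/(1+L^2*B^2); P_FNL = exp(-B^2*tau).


k_inf = eta*f*p*eps = 1.843*0.725*0.657*1.022 = 0.8971800
P_TNL = 1/(1 + L^2*B^2) = 1/(1 + 36.0*0.00411) = 0.8711105
P_FNL = exp(-B^2*tau) = exp(-0.00411*112.0) = 0.6310817
k_eff = k_inf * P_TNL * P_FNL = 0.8971800 * 0.8711105 * 0.6310817
k_eff = 0.49322

0.49322


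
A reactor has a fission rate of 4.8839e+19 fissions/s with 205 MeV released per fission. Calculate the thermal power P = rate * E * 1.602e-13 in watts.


P = fission_rate * E_MeV * 1.602e-13
P = 4.8839e+19 * 205 * 1.602e-13
P = 1.6039e+09 W

1.6039e+09


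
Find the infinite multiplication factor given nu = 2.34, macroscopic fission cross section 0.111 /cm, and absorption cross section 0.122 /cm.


k_inf = nu * Sigma_f / Sigma_a
k_inf = 2.34 * 0.111 / 0.122
k_inf = 2.1290

2.1290


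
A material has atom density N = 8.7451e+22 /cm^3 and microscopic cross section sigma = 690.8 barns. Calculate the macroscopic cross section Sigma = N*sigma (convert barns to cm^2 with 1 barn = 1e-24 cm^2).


Sigma = N * sigma_barns * 1e-24
Sigma = 8.7451e+22 * 690.8 * 1e-24
Sigma = 60.411 /cm

60.411


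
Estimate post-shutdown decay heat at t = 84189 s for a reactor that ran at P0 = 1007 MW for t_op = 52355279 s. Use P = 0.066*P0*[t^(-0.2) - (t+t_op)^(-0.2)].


P/P0 = 0.066 * [t^(-0.2) - (t + t_op)^(-0.2)]
P/P0 = 0.066 * [84189^(-0.2) - (84189 + 52355279)^(-0.2)]
P/P0 = 0.066 * [0.1035020 - 0.02858040] = 0.004944826
P = 1007 * 0.004944826 = 4.9794 MW

4.9794


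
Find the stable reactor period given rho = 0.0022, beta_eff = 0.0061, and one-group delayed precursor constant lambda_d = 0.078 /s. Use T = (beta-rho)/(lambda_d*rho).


T = (beta - rho) / (lambda_d * rho)
T = (0.0061 - 0.0022) / (0.078 * 0.0022)
T = 22.727 s

22.727


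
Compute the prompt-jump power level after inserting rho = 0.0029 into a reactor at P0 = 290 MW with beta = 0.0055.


P1/P0 = beta / (beta - rho)
P1/P0 = 0.0055 / (0.0055 - 0.0029) = 2.115385
P1 = 290 * 2.115385 = 613.46 MW

613.46


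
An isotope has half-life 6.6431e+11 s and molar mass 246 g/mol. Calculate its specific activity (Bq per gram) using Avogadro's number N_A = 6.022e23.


lambda = ln(2) / t_half = ln(2) / 6.6431e+11 = 1.043409e-12 /s
SA = lambda * N_A / M
SA = 1.043409e-12 * 6.022e23 / 246
SA = 2.5542e+09 Bq/g

2.5542e+09


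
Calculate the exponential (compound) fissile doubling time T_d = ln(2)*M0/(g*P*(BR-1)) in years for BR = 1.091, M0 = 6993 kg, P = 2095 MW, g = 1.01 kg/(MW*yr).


Breeding gain G = BR - 1 = 1.091 - 1 = 0.091
Fissile production rate = g * P * G = 1.01 * 2095 * 0.091 = 192.55145 kg/yr
T_d = ln(2) * M0 / (g * P * G)
T_d = ln(2) * 6993 / 192.55145 = 25.173 yr

25.173


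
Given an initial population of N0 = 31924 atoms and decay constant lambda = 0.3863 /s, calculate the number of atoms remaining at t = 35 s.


N = N0 * exp(-lambda * t)
N = 31924 * exp(-0.3863 * 35)
N = 0.042878

0.042878


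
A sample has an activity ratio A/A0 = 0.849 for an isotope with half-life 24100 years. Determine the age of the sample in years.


lambda = ln(2) / t_half = ln(2) / 24100 = 2.876129e-05 /yr
t = -ln(A/A0) / lambda
t = -ln(0.849) / 2.876129e-05
t = 5691.5 yr

5691.5


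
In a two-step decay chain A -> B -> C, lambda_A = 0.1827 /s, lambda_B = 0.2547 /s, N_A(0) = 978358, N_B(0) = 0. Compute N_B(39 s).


N_B(t) = lambda_A * N_A0 / (lambda_B - lambda_A) * [exp(-lambda_A*t) - exp(-lambda_B*t)]
exp(-0.1827*39) = 8.044916e-04; exp(-0.2547*39) = 4.853138e-05
N_B = 0.1827 * 978358 / (0.2547 - 0.1827) * (8.044916e-04 - 4.853138e-05)
N_B = 1876.7

1876.7


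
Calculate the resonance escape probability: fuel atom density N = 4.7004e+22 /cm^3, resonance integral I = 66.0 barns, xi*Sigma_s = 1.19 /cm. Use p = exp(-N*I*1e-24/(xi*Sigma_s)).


p = exp(-N * I * 1e-24 / (xi*Sigma_s))
p = exp(-4.7004e+22 * 66.0 * 1e-24 / 1.19)
p = 0.073760

0.073760


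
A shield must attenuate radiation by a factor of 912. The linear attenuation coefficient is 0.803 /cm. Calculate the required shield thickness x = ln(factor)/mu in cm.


x = ln(factor) / mu
x = ln(912) / 0.803
x = 8.4877 cm

8.4877


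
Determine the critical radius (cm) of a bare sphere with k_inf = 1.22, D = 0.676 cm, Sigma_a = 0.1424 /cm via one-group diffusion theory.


L^2 = D / Sigma_a = 0.676 / 0.1424 = 4.747191 cm^2
B_m^2 = (k_inf - 1) / L^2 = (1.22 - 1) / 4.747191 = 0.04634320 /cm^2
For a bare sphere: B_g = pi/R, so R_c = pi / sqrt(B_m^2)
R_c = pi / sqrt(0.04634320) = 14.593 cm

14.593


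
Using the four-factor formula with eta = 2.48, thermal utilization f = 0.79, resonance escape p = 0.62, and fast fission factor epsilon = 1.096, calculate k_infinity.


k_inf = eta * f * p * epsilon
k_inf = 2.48 * 0.79 * 0.62 * 1.096
k_inf = 1.3313

1.3313


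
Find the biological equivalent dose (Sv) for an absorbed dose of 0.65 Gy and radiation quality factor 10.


H = D * Q
H = 0.65 * 10
H = 6.5000 Sv

6.5000


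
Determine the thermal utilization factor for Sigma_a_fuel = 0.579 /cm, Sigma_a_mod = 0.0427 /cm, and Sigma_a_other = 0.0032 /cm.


f = Sigma_a_fuel / (Sigma_a_fuel + Sigma_a_mod + Sigma_a_other)
f = 0.579 / (0.579 + 0.0427 + 0.0032)
f = 0.92655

0.92655


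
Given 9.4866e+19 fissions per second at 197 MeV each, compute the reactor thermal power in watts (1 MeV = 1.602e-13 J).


P = fission_rate * E_MeV * 1.602e-13
P = 9.4866e+19 * 197 * 1.602e-13
P = 2.9939e+09 W

2.9939e+09


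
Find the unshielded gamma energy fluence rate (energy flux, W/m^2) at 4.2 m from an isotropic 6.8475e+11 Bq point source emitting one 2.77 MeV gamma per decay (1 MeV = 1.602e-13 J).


psi = A * E * 1.602e-13 / (4*pi*r^2)
psi = 6.8475e+11 * 2.77 * 1.602e-13 / (4*pi*4.2^2)
psi = 0.0013708 W/m^2

0.0013708


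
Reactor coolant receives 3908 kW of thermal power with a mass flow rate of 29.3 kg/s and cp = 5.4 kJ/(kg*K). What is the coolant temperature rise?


dT = Q / (m_dot * cp)
dT = 3908 / (29.3 * 5.4)
dT = 24.700 C

24.700


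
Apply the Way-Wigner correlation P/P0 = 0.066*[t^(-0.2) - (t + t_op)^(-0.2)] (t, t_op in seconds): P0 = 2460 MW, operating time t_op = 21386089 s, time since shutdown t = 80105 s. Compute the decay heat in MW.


P/P0 = 0.066 * [t^(-0.2) - (t + t_op)^(-0.2)]
P/P0 = 0.066 * [80105^(-0.2) - (80105 + 21386089)^(-0.2)]
P/P0 = 0.066 * [0.1045365 - 0.03417032] = 0.004644168
P = 2460 * 0.004644168 = 11.425 MW

11.425


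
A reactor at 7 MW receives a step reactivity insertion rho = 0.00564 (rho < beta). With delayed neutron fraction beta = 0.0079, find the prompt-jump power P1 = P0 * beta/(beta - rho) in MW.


P1/P0 = beta / (beta - rho)
P1/P0 = 0.0079 / (0.0079 - 0.00564) = 3.495575
P1 = 7 * 3.495575 = 24.469 MW

24.469


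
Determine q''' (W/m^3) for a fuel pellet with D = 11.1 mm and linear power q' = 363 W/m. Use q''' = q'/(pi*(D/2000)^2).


r = D / 2 / 1000 = 11.1 / 2 / 1000 = 0.00555 m
q''' = q' / (pi * r^2)
q''' = 363 / (pi * 0.00555^2)
q''' = 3.7512e+06 W/m^3

3.7512e+06


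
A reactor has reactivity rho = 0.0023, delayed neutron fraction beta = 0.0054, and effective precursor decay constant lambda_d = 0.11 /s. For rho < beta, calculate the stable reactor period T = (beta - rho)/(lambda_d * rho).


T = (beta - rho) / (lambda_d * rho)
T = (0.0054 - 0.0023) / (0.11 * 0.0023)
T = 12.253 s

12.253


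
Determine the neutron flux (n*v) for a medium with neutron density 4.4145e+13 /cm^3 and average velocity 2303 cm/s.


phi = n * v
phi = 4.4145e+13 * 2303
phi = 1.0167e+17 /cm^2/s

1.0167e+17


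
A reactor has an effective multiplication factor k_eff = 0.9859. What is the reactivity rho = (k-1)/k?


rho = (k_eff - 1) / k_eff
rho = (0.9859 - 1) / 0.9859
rho = -0.014302

-0.014302


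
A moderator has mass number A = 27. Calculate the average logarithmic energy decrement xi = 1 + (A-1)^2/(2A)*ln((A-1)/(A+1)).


xi = 1 + (A-1)^2/(2A) * ln((A-1)/(A+1))
xi = 1 + (27-1)^2/(2*27) * ln((27-1)/(27 +1))
xi = 0.072278

0.072278


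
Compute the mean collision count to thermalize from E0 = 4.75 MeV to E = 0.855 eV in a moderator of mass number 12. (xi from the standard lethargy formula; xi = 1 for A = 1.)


xi = 1 + (A-1)^2/(2A)*ln((A-1)/(A+1)) = 0.1577690 (for A = 12)
n = ln(E0/E) / xi
n = ln(4.75e6 / 0.855) / 0.1577690
n = ln(5.555556e+06) / 0.1577690 = 98.437

98.437


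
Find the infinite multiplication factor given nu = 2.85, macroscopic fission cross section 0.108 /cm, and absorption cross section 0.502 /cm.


k_inf = nu * Sigma_f / Sigma_a
k_inf = 2.85 * 0.108 / 0.502
k_inf = 0.61315

0.61315


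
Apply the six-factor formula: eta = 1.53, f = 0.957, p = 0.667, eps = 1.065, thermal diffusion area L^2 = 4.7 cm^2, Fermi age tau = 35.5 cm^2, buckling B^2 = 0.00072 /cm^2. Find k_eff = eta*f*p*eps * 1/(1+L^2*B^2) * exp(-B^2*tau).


k_inf = eta*f*p*eps = 1.53*0.957*0.667*1.065 = 1.040109
P_TNL = 1/(1 + L^2*B^2) = 1/(1 + 4.7*0.00072) = 0.9966274
P_FNL = exp(-B^2*tau) = exp(-0.00072*35.5) = 0.9747639
k_eff = k_inf * P_TNL * P_FNL = 1.040109 * 0.9966274 * 0.9747639
k_eff = 1.0104

1.0104


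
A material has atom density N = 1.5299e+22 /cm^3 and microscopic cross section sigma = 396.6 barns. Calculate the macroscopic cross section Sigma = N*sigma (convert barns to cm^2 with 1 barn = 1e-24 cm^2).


Sigma = N * sigma_barns * 1e-24
Sigma = 1.5299e+22 * 396.6 * 1e-24
Sigma = 6.0676 /cm

6.0676


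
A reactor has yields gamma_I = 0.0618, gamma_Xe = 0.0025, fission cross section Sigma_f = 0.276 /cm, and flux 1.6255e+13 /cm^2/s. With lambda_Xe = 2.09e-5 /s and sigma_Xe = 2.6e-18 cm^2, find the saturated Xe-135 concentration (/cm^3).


Xe_eq = (gamma_I + gamma_Xe) * Sigma_f * phi / (lambda_Xe + sigma_Xe * phi)
Numerator = (0.0618 + 0.0025) * 0.276 * 1.6255e+13 = 2.884742e+11
Denominator = 2.09e-5 + 2.6e-18 * 1.6255e+13 = 6.316300e-05
Xe_eq = 2.884742e+11 / 6.316300e-05 = 4.5671e+15 /cm^3

4.5671e+15


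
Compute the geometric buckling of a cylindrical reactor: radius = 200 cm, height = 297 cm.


B^2 = (2.405/R)^2 + (pi/H)^2
B^2 = (2.405/200)^2 + (pi/297)^2
B^2 = 2.5649e-04 /cm^2

2.5649e-04


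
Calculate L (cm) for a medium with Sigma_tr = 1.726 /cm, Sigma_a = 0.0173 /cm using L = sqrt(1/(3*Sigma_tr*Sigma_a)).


D = 1 / (3 * Sigma_tr) = 1 / (3 * 1.726) = 0.1931248 cm
L = sqrt(D / Sigma_a)
L = sqrt(0.1931248 / 0.0173)
L = 3.3411 cm

3.3411


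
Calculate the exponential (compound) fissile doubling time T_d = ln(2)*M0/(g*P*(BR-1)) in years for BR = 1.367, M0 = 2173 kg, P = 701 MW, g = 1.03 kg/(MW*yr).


Breeding gain G = BR - 1 = 1.367 - 1 = 0.367
Fissile production rate = g * P * G = 1.03 * 701 * 0.367 = 264.98501 kg/yr
T_d = ln(2) * M0 / (g * P * G)
T_d = ln(2) * 2173 / 264.98501 = 5.6841 yr

5.6841


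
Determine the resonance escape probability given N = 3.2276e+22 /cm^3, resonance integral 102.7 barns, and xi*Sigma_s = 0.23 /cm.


p = exp(-N * I * 1e-24 / (xi*Sigma_s))
p = exp(-3.2276e+22 * 102.7 * 1e-24 / 0.23)
p = 5.5078e-07

5.5078e-07


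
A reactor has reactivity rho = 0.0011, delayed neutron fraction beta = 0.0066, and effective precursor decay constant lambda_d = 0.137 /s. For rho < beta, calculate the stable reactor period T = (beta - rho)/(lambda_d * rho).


T = (beta - rho) / (lambda_d * rho)
T = (0.0066 - 0.0011) / (0.137 * 0.0011)
T = 36.496 s

36.496


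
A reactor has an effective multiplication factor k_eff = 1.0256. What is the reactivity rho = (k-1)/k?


rho = (k_eff - 1) / k_eff
rho = (1.0256 - 1) / 1.0256
rho = 0.024961

0.024961


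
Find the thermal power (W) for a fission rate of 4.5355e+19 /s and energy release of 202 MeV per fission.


P = fission_rate * E_MeV * 1.602e-13
P = 4.5355e+19 * 202 * 1.602e-13
P = 1.4677e+09 W

1.4677e+09


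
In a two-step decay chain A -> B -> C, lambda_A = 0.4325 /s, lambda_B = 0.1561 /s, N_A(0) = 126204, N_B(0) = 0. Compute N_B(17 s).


N_B(t) = lambda_A * N_A0 / (lambda_B - lambda_A) * [exp(-lambda_A*t) - exp(-lambda_B*t)]
exp(-0.4325*17) = 6.409879e-04; exp(-0.1561*17) = 0.07039029
N_B = 0.4325 * 126204 / (0.1561 - 0.4325) * (6.409879e-04 - 0.07039029)
N_B = 13774

13774


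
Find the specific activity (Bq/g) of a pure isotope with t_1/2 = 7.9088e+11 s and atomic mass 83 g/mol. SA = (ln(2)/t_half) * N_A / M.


lambda = ln(2) / t_half = ln(2) / 7.9088e+11 = 8.764252e-13 /s
SA = lambda * N_A / M
SA = 8.764252e-13 * 6.022e23 / 83
SA = 6.3588e+09 Bq/g

6.3588e+09


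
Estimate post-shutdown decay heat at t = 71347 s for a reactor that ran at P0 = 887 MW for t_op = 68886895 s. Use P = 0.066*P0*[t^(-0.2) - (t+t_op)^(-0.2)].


P/P0 = 0.066 * [t^(-0.2) - (t + t_op)^(-0.2)]
P/P0 = 0.066 * [71347^(-0.2) - (71347 + 68886895)^(-0.2)]
P/P0 = 0.066 * [0.1069855 - 0.02705719] = 0.005275268
P = 887 * 0.005275268 = 4.6792 MW

4.6792


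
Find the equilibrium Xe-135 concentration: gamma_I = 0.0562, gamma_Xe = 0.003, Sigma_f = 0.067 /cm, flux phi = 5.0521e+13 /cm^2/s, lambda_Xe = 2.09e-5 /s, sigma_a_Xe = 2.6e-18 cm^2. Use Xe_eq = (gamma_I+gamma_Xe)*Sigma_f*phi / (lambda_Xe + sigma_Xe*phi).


Xe_eq = (gamma_I + gamma_Xe) * Sigma_f * phi / (lambda_Xe + sigma_Xe * phi)
Numerator = (0.0562 + 0.003) * 0.067 * 5.0521e+13 = 2.003865e+11
Denominator = 2.09e-5 + 2.6e-18 * 5.0521e+13 = 1.522546e-04
Xe_eq = 2.003865e+11 / 1.522546e-04 = 1.3161e+15 /cm^3

1.3161e+15


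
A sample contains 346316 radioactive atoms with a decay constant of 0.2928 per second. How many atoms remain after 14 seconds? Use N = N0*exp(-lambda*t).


N = N0 * exp(-lambda * t)
N = 346316 * exp(-0.2928 * 14)
N = 5744.0

5744.0


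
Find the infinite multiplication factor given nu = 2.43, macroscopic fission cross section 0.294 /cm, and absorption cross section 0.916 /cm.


k_inf = nu * Sigma_f / Sigma_a
k_inf = 2.43 * 0.294 / 0.916
k_inf = 0.77993

0.77993


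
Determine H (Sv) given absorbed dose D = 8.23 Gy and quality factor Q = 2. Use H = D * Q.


H = D * Q
H = 8.23 * 2
H = 16.460 Sv

16.460


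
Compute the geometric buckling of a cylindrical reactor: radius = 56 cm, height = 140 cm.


B^2 = (2.405/R)^2 + (pi/H)^2
B^2 = (2.405/56)^2 + (pi/140)^2
B^2 = 0.0023479 /cm^2

0.0023479


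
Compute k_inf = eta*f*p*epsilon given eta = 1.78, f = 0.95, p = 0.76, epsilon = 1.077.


k_inf = eta * f * p * epsilon
k_inf = 1.78 * 0.95 * 0.76 * 1.077
k_inf = 1.3841

1.3841


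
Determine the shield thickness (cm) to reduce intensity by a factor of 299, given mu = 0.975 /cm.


x = ln(factor) / mu
x = ln(299) / 0.975
x = 5.8466 cm

5.8466


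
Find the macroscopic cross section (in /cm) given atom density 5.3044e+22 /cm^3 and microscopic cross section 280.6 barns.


Sigma = N * sigma_barns * 1e-24
Sigma = 5.3044e+22 * 280.6 * 1e-24
Sigma = 14.884 /cm

14.884


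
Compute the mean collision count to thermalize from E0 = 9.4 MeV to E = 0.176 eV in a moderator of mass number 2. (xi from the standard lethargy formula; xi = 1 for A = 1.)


xi = 1 + (A-1)^2/(2A)*ln((A-1)/(A+1)) = 0.7253469 (for A = 2)
n = ln(E0/E) / xi
n = ln(9.4e6 / 0.176) / 0.7253469
n = ln(5.340909e+07) / 0.7253469 = 24.531

24.531


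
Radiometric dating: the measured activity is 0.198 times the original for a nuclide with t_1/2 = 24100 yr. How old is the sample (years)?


lambda = ln(2) / t_half = ln(2) / 24100 = 2.876129e-05 /yr
t = -ln(A/A0) / lambda
t = -ln(0.198) / 2.876129e-05
t = 56308 yr

56308


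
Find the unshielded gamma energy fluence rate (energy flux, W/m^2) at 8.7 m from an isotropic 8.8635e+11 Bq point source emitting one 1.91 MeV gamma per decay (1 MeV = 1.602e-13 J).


psi = A * E * 1.602e-13 / (4*pi*r^2)
psi = 8.8635e+11 * 1.91 * 1.602e-13 / (4*pi*8.7^2)
psi = 2.8514e-04 W/m^2

2.8514e-04


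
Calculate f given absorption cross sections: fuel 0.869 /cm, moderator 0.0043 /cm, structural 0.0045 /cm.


f = Sigma_a_fuel / (Sigma_a_fuel + Sigma_a_mod + Sigma_a_other)
f = 0.869 / (0.869 + 0.0043 + 0.0045)
f = 0.98997

0.98997


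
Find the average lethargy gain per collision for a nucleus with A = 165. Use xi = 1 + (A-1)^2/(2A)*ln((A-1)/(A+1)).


xi = 1 + (A-1)^2/(2A) * ln((A-1)/(A+1))
xi = 1 + (165-1)^2/(2*165) * ln((165-1)/(165 +1))
xi = 0.012072

0.012072


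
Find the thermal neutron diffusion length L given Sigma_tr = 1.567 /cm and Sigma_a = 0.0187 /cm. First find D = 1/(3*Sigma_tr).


D = 1 / (3 * Sigma_tr) = 1 / (3 * 1.567) = 0.2127207 cm
L = sqrt(D / Sigma_a)
L = sqrt(0.2127207 / 0.0187)
L = 3.3727 cm

3.3727


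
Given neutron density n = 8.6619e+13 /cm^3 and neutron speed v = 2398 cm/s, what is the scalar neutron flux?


phi = n * v
phi = 8.6619e+13 * 2398
phi = 2.0771e+17 /cm^2/s

2.0771e+17


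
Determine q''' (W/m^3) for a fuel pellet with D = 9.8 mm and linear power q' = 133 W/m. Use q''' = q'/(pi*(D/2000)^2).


r = D / 2 / 1000 = 9.8 / 2 / 1000 = 0.0049 m
q''' = q' / (pi * r^2)
q''' = 133 / (pi * 0.0049^2)
q''' = 1.7632e+06 W/m^3

1.7632e+06


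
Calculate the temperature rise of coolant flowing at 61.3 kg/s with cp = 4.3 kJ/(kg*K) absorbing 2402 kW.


dT = Q / (m_dot * cp)
dT = 2402 / (61.3 * 4.3)
dT = 9.1126 C

9.1126


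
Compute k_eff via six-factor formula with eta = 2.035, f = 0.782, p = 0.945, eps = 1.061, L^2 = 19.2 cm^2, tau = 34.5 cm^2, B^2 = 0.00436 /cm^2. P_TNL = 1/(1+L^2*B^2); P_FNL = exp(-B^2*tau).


k_inf = eta*f*p*eps = 2.035*0.782*0.945*1.061 = 1.595579
P_TNL = 1/(1 + L^2*B^2) = 1/(1 + 19.2*0.00436) = 0.9227544
P_FNL = exp(-B^2*tau) = exp(-0.00436*34.5) = 0.8603466
k_eff = k_inf * P_TNL * P_FNL = 1.595579 * 0.9227544 * 0.8603466
k_eff = 1.2667

1.2667
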